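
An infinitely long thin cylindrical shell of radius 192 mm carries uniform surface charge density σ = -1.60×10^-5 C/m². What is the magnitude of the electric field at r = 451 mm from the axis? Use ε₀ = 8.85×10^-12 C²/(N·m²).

|E| ≈ 7.70×10^5 N/C

Take a coaxial cylindrical Gaussian surface of radius r = 451 mm and length L (r > 192 mm).
The whole shell is enclosed: λ_enc = σ·2πR = (-1.60×10^-5)·2π·(0.192) = -1.93×10^-5 C/m.
By Gauss's law (flux through the curved wall only), E·2πrL = λ_enc L/ε₀.
E = |λ_enc|/(2πε₀r) = (1.93×10^-5)/(2π·8.85×10^-12·0.451) = 7.70×10^5 N/C.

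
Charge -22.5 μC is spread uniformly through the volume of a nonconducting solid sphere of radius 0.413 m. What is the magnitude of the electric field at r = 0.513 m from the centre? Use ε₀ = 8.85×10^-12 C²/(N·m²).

E ≈ 7.69e5 N/C

Use a concentric Gaussian sphere at r = 0.513 m (r > R, so the entire charge is enclosed).
Q_enc = -22.5 μC = -2.25×10^-5 C.
By Gauss's law, ∮E·dA = E·4πr² = Q_enc/ε₀.
E = |Q_enc|/(4πε₀r²) = (2.25×10^-5)/(4π·8.85×10^-12·(0.513)²) = 7.69e5 N/C.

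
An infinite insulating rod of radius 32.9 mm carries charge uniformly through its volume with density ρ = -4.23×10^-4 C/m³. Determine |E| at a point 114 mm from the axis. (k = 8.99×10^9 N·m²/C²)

|E| ≈ 2.27×10^5 V/m

Choose a coaxial cylinder of radius r = 114 mm (arbitrary length L) as the Gaussian surface (r > 32.9 mm, full cross-section enclosed).
λ_enc = ρ·πR² = (-4.23×10^-4)π(0.0329)² = -1.438×10^-6 C/m.
Applying ∮E·dA = Q_enc/ε₀ with the end caps contributing no flux:
E = 2k|λ_enc|/r = 2(8.99×10^9)(1.438×10^-6)/(0.114) = 2.27e5 N/C.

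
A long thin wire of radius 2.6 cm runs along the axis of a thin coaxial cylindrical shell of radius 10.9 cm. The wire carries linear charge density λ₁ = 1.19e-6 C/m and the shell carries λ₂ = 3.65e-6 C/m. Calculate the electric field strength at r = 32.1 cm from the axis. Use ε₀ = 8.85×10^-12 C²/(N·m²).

Coaxial Gaussian cylinder, radius r = 32.1 cm, length L (r > 10.9 cm, enclosing both).
λ_enc = λ₁ + λ₂ = (1.19×10^-6) + (3.65×10^-6) = 4.84×10^-6 C/m.
Applying ∮E·dA = Q_enc/ε₀ with the end caps contributing no flux:
E = |λ_enc|/(2πε₀r) = (4.84e-6)/(2π·8.85×10^-12·0.321) = 2.71×10^5 N/C.

E = 2.71×10^5 N/C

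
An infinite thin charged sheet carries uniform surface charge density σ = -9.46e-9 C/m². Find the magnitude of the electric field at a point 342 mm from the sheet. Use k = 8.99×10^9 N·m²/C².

E = 534 V/m

Choose a cylindrical pillbox piercing the sheet, end faces (area A) parallel to it.
Only the two end caps contribute flux: Φ = 2EA. With Q_enc = σA, Gauss's law gives E = |σ|/(2ε₀).
E = 2πk|σ| = 2π(8.99×10^9)(9.46×10^-9) = 534 N/C.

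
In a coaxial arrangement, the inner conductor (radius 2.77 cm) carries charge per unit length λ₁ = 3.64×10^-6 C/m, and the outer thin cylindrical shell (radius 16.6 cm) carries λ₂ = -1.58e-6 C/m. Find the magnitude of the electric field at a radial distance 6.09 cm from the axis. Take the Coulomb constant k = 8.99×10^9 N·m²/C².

Coaxial Gaussian cylinder, radius r = 6.09 cm, length L (between the conductors, 2.77 cm < r < 16.6 cm).
The shell at 16.6 cm lies outside the Gaussian surface, so λ_enc = λ₁ = 3.64×10^-6 C/m.
By Gauss's law (flux through the curved wall only), E·2πrL = λ_enc L/ε₀.
E = 2k|λ_enc|/r = 2(8.99×10^9)(3.64×10^-6)/(0.0609) = 1.07e6 N/C.

E = 1.07×10^6 N/C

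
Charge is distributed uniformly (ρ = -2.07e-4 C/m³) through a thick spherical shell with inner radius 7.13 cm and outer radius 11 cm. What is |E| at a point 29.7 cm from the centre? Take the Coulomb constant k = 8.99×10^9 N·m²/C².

|E| = 8.56×10^4 N/C

By spherical symmetry E is radial; choose a Gaussian sphere of radius r = 29.7 cm (r > 11 cm, enclosing the whole shell).
Q_enc = ρ·(4π/3)(b³ − a³) = (-2.07×10^-4)·(4π/3)·((0.11)³ − (0.0713)³) = -8.398e-7 C.
Applying ∮E·dA = Q_enc/ε₀ with Φ = E(4πr²):
E = k|Q_enc|/r² = (8.99×10^9)(8.398e-7)/(0.297)² = 8.56e4 N/C.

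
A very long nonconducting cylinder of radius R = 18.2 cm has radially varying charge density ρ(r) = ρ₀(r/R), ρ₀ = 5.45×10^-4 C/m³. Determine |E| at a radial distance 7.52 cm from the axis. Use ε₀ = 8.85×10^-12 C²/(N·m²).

Coaxial Gaussian cylinder, radius r = 7.52 cm, length L (r < R).
Integrating ρ over the cross-section to radius r: λ_enc = (2πρ₀/R) ∫₀^r r'^2 dr' = 2πρ₀ r^3/(3·R) = 2.667×10^-6 C/m.
Gauss's law: E·2πrL = λ_enc L/ε₀.
E = |λ_enc|/(2πε₀r) = (2.667e-6)/(2π·8.85×10^-12·0.0752) = 6.38e5 N/C.

6.38×10^5 V/m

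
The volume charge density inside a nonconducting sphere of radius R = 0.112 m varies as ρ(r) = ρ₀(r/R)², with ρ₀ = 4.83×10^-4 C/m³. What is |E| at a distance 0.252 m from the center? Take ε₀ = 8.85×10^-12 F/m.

By spherical symmetry E is radial; choose a Gaussian sphere of radius r = 0.252 m (r > R, all charge enclosed).
Q_enc = 4π ∫₀^R ρ₀(r'/R)^2 r'² dr' = 4πρ₀R³/5 = 1.705×10^-6 C.
Since E is radial and uniform over the Gaussian sphere, Φ = E·4πr² = Q_enc/ε₀.
E = |Q_enc|/(4πε₀r²) = (1.705e-6)/(4π·8.85×10^-12·(0.252)²) = 2.41×10^5 N/C.

E = 2.41×10^5 N/C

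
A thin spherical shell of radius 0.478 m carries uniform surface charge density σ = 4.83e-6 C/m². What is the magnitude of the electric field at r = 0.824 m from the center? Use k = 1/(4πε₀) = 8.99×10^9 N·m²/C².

Use a concentric Gaussian sphere at r = 0.824 m (r > 0.478 m).
The entire shell is enclosed: Q_enc = σ·4πR² = (4.83×10^-6)·4π·(0.478)² = 1.387×10^-5 C.
Applying ∮E·dA = Q_enc/ε₀ with Φ = E(4πr²):
E = k|Q_enc|/r² = (8.99×10^9)(1.387×10^-5)/(0.824)² = 1.84×10^5 N/C.

|E| ≈ 1.84×10^5 V/m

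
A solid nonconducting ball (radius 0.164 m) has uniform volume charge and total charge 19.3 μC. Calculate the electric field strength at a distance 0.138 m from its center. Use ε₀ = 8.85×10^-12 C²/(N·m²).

Take a concentric spherical Gaussian surface of radius r = 0.138 m (r < R).
Only the charge within r is enclosed: Q_enc = Q·(r/R)³ = (19.3 μC)·(0.138 m/0.164 m)³ = 1.15×10^-5 C.
Gauss's law: E·4πr² = Q_enc/ε₀.
E = |Q_enc|/(4πε₀r²) = (1.15×10^-5)/(4π·8.85×10^-12·(0.138)²) = 5.43×10^6 N/C.

5.43×10^6 N/C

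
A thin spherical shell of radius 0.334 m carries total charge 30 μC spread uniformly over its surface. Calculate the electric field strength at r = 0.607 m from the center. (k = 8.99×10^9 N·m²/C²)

7.32×10^5 N/C

Use a concentric Gaussian sphere at r = 0.607 m (r > 0.334 m).
The entire shell is enclosed: Q_enc = 3.00×10^-5 C.
By Gauss's law, ∮E·dA = E·4πr² = Q_enc/ε₀.
E = k|Q_enc|/r² = (8.99×10^9)(3.00e-5)/(0.607)² = 7.32×10^5 N/C.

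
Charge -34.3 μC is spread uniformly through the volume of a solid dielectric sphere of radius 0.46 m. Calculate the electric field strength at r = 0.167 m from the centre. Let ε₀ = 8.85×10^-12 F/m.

5.29×10^5 N/C

Take a concentric spherical Gaussian surface of radius r = 0.167 m (r < R).
Only the charge within r is enclosed: Q_enc = Q·(r/R)³ = (-34.3 μC)·(0.167 m/0.46 m)³ = -1.641×10^-6 C.
Gauss's law: E·4πr² = Q_enc/ε₀.
E = |Q_enc|/(4πε₀r²) = (1.641×10^-6)/(4π·8.85×10^-12·(0.167)²) = 5.29×10^5 N/C.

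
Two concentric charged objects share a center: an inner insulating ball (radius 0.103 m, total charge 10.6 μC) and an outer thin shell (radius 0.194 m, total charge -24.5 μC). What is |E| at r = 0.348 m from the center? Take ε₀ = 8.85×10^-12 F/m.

1.03×10^6 V/m

Take a concentric spherical Gaussian surface of radius r = 0.348 m (r > 0.194 m, enclosing both).
Q_enc = (10.6 μC) + (-24.5 μC) = -1.39×10^-5 C.
Gauss's law: E·4πr² = Q_enc/ε₀.
E = |Q_enc|/(4πε₀r²) = (1.39e-5)/(4π·8.85×10^-12·(0.348)²) = 1.03e6 N/C.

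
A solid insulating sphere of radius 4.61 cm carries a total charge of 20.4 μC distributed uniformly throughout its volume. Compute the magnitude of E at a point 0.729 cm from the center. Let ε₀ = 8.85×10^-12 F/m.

E ≈ 1.36×10^7 N/C

Use a concentric Gaussian sphere at r = 0.729 cm (r < R).
For a uniform sphere the enclosed fraction is (r/R)³, so Q_enc = (20.4 μC)(0.00729/0.0461)³ = 8.067×10^-8 C.
Gauss's law: E·4πr² = Q_enc/ε₀.
E = |Q_enc|/(4πε₀r²) = (8.067×10^-8)/(4π·8.85×10^-12·(0.00729)²) = 1.36e7 N/C.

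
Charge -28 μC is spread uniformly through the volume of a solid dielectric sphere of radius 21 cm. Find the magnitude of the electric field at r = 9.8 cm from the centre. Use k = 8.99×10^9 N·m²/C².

2.66×10^6 N/C

By spherical symmetry E is radial; choose a Gaussian sphere of radius r = 9.8 cm (r < R).
For a uniform sphere the enclosed fraction is (r/R)³, so Q_enc = (-28 μC)(0.098/0.21)³ = -2.846e-6 C.
By Gauss's law, ∮E·dA = E·4πr² = Q_enc/ε₀.
E = k|Q_enc|/r² = (8.99×10^9)(2.846×10^-6)/(0.098)² = 2.66×10^6 N/C.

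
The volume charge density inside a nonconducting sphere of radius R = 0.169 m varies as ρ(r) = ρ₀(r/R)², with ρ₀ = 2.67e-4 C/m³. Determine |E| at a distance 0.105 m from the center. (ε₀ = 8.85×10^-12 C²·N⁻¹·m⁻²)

|E| ≈ 2.45×10^5 N/C

Take a concentric spherical Gaussian surface of radius r = 0.105 m (r < R).
Integrate the density: Q_enc = 4π ∫₀^r ρ₀(r'/R)^2 r'² dr' = 4πρ₀ r^5/(5·R²) = 2.999×10^-7 C.
Since E is radial and uniform over the Gaussian sphere, Φ = E·4πr² = Q_enc/ε₀.
E = |Q_enc|/(4πε₀r²) = (2.999×10^-7)/(4π·8.85×10^-12·(0.105)²) = 2.45e5 N/C.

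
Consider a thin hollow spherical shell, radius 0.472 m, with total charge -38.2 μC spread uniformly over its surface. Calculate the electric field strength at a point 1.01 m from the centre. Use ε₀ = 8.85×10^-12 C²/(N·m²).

Use a concentric Gaussian sphere at r = 1.01 m (r > 0.472 m).
The entire shell is enclosed: Q_enc = -3.82e-5 C.
Gauss's law: E·4πr² = Q_enc/ε₀.
E = |Q_enc|/(4πε₀r²) = (3.82×10^-5)/(4π·8.85×10^-12·(1.01)²) = 3.37×10^5 N/C.

|E| ≈ 3.37e5 N/C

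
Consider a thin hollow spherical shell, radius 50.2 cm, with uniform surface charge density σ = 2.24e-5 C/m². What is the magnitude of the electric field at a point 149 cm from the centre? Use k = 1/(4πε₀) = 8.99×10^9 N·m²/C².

Take a concentric spherical Gaussian surface of radius r = 149 cm (r > 50.2 cm).
The entire shell is enclosed: Q_enc = σ·4πR² = (2.24e-5)·4π·(0.502)² = 7.094e-5 C.
Gauss's law: E·4πr² = Q_enc/ε₀.
E = k|Q_enc|/r² = (8.99×10^9)(7.094×10^-5)/(1.49)² = 2.87×10^5 N/C.

2.87×10^5 N/C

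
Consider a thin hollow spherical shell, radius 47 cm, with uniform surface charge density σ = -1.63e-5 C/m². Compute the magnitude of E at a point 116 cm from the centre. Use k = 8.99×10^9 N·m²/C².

|E| ≈ 3.02×10^5 N/C

By spherical symmetry E is radial; choose a Gaussian sphere of radius r = 116 cm (r > 47 cm).
The entire shell is enclosed: Q_enc = σ·4πR² = (-1.63×10^-5)·4π·(0.47)² = -4.525e-5 C.
Since E is radial and uniform over the Gaussian sphere, Φ = E·4πr² = Q_enc/ε₀.
E = k|Q_enc|/r² = (8.99×10^9)(4.525×10^-5)/(1.16)² = 3.02×10^5 N/C.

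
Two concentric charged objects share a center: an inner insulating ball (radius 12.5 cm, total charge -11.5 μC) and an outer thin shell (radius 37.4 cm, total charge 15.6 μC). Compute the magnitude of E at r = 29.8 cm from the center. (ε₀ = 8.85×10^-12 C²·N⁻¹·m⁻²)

E ≈ 1.16e6 N/C

By spherical symmetry E is radial; choose a Gaussian sphere of radius r = 29.8 cm (between the bodies, 12.5 cm < r < 37.4 cm).
Only the inner charge is enclosed; the outer shell contributes nothing inside itself. Q_enc = -11.5 μC = -1.15×10^-5 C.
Applying ∮E·dA = Q_enc/ε₀ with Φ = E(4πr²):
E = |Q_enc|/(4πε₀r²) = (1.15×10^-5)/(4π·8.85×10^-12·(0.298)²) = 1.16×10^6 N/C.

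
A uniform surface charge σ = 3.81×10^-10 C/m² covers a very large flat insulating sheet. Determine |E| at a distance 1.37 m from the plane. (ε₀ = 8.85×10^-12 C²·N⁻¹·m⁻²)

E ≈ 21.5 V/m

Choose a cylindrical pillbox piercing the sheet, end faces (area A) parallel to it.
Only the two end caps contribute flux: Φ = 2EA. With Q_enc = σA, Gauss's law gives E = |σ|/(2ε₀).
E = |σ|/(2ε₀) = (3.81×10^-10)/(2·8.85×10^-12) = 21.5 N/C.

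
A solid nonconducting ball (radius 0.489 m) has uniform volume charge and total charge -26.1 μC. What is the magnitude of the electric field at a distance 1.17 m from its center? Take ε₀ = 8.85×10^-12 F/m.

Take a concentric spherical Gaussian surface of radius r = 1.17 m (r > R, so the entire charge is enclosed).
Q_enc = -26.1 μC = -2.61×10^-5 C.
Applying ∮E·dA = Q_enc/ε₀ with Φ = E(4πr²):
E = |Q_enc|/(4πε₀r²) = (2.61e-5)/(4π·8.85×10^-12·(1.17)²) = 1.71×10^5 N/C.

|E| = 1.71×10^5 V/m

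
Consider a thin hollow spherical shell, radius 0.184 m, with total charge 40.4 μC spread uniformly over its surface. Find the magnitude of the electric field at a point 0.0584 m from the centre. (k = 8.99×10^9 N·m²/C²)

Use a concentric Gaussian sphere at r = 0.0584 m (inside the shell, r < 0.184 m).
All the charge is outside the Gaussian surface: Q_enc = 0, hence E = 0 everywhere inside the shell.

|E| = 0 N/C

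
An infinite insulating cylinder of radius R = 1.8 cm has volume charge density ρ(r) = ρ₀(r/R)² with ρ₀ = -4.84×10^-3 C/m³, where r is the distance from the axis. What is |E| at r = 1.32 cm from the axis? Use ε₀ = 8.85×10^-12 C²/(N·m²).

Coaxial Gaussian cylinder, radius r = 1.32 cm, length L (r < R).
λ_enc = ∫₀^r ρ(r')·2πr' dr' = (2πρ₀/R²)·r^4/4 = -7.124×10^-7 C/m.
By Gauss's law (flux through the curved wall only), E·2πrL = λ_enc L/ε₀.
E = |λ_enc|/(2πε₀r) = (7.124×10^-7)/(2π·8.85×10^-12·0.0132) = 9.71e5 N/C.

E ≈ 9.71×10^5 N/C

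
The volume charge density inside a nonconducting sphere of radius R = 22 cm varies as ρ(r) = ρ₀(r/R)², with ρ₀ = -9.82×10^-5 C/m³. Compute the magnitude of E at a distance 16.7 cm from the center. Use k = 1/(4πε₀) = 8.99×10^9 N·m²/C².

By spherical symmetry E is radial; choose a Gaussian sphere of radius r = 16.7 cm (r < R).
Q_enc = ∫₀^r ρ(r')·4πr'² dr' = (4πρ₀/R²) ∫₀^r r'^4 dr' = 4πρ₀ r^5/(5·R²) = -6.624e-7 C.
Since E is radial and uniform over the Gaussian sphere, Φ = E·4πr² = Q_enc/ε₀.
E = k|Q_enc|/r² = (8.99×10^9)(6.624e-7)/(0.167)² = 2.14×10^5 N/C.

E ≈ 2.14×10^5 V/m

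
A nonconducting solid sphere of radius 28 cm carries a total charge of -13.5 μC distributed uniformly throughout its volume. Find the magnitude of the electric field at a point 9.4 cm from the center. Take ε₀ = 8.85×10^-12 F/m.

Symmetry ⇒ E = E(r) r̂. Gaussian sphere of radius r = 9.4 cm (r < R).
For a uniform sphere the enclosed fraction is (r/R)³, so Q_enc = (-13.5 μC)(0.094/0.28)³ = -5.108×10^-7 C.
Applying ∮E·dA = Q_enc/ε₀ with Φ = E(4πr²):
E = |Q_enc|/(4πε₀r²) = (5.108×10^-7)/(4π·8.85×10^-12·(0.094)²) = 5.20×10^5 N/C.

E = 5.20×10^5 V/m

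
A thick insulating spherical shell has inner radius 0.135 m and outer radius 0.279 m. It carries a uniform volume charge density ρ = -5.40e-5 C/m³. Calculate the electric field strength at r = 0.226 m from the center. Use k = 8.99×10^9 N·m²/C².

Use a concentric Gaussian sphere at r = 0.226 m (within the shell material, 0.135 m < r < 0.279 m).
Only the shell between 0.135 m and r is enclosed: Q_enc = ρ·(4π/3)(r³ − a³) = (-5.40×10^-5)·(4π/3)·((0.226)³ − (0.135)³) = -2.054×10^-6 C.
By Gauss's law, ∮E·dA = E·4πr² = Q_enc/ε₀.
E = k|Q_enc|/r² = (8.99×10^9)(2.054×10^-6)/(0.226)² = 3.62×10^5 N/C.

E ≈ 3.62×10^5 N/C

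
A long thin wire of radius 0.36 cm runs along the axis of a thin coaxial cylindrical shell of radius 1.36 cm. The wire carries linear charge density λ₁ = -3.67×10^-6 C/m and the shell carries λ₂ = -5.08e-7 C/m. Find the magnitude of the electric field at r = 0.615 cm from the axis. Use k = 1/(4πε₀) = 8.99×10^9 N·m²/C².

By cylindrical symmetry E is radial; use a coaxial Gaussian cylinder of radius 0.615 cm and length L (between the conductors, 0.36 cm < r < 1.36 cm).
Only the inner wire is enclosed; the outer shell contributes nothing inside itself. λ_enc = λ₁ = -3.67e-6 C/m.
Applying ∮E·dA = Q_enc/ε₀ with the end caps contributing no flux:
E = 2k|λ_enc|/r = 2(8.99×10^9)(3.67e-6)/(0.00615) = 1.07×10^7 N/C.

|E| = 1.07e7 N/C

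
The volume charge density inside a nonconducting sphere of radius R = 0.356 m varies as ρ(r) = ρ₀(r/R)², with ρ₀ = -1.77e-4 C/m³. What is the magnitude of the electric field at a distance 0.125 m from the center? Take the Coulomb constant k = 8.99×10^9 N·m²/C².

Take a concentric spherical Gaussian surface of radius r = 0.125 m (r < R).
Integrate the density: Q_enc = 4π ∫₀^r ρ₀(r'/R)^2 r'² dr' = 4πρ₀ r^5/(5·R²) = -1.071×10^-7 C.
Since E is radial and uniform over the Gaussian sphere, Φ = E·4πr² = Q_enc/ε₀.
E = k|Q_enc|/r² = (8.99×10^9)(1.071e-7)/(0.125)² = 6.16×10^4 N/C.

6.16×10^4 N/C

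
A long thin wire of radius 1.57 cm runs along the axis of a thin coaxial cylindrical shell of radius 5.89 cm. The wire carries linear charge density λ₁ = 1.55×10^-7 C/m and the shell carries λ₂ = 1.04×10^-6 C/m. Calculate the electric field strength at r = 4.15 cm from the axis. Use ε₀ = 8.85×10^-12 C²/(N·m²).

Coaxial Gaussian cylinder, radius r = 4.15 cm, length L (between the conductors, 1.57 cm < r < 5.89 cm).
Only the inner wire is enclosed; the outer shell contributes nothing inside itself. λ_enc = λ₁ = 1.55×10^-7 C/m.
Gauss's law: E·2πrL = λ_enc L/ε₀.
E = |λ_enc|/(2πε₀r) = (1.55×10^-7)/(2π·8.85×10^-12·0.0415) = 6.72×10^4 N/C.

E ≈ 6.72e4 V/m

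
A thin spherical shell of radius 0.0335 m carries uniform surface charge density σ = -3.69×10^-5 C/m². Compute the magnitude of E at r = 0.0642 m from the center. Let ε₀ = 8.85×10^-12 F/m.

Symmetry ⇒ E = E(r) r̂. Gaussian sphere of radius r = 0.0642 m (r > 0.0335 m).
The entire shell is enclosed: Q_enc = σ·4πR² = (-3.69×10^-5)·4π·(0.0335)² = -5.204e-7 C.
Since E is radial and uniform over the Gaussian sphere, Φ = E·4πr² = Q_enc/ε₀.
E = |Q_enc|/(4πε₀r²) = (5.204×10^-7)/(4π·8.85×10^-12·(0.0642)²) = 1.14e6 N/C.

|E| ≈ 1.14×10^6 N/C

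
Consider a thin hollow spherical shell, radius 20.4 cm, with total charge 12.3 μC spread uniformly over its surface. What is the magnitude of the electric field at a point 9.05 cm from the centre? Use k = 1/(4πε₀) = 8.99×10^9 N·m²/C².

Use a concentric Gaussian sphere at r = 9.05 cm (inside the shell, r < 20.4 cm).
All the charge is outside the Gaussian surface: Q_enc = 0, hence E = 0 everywhere inside the shell.

|E| = 0 N/C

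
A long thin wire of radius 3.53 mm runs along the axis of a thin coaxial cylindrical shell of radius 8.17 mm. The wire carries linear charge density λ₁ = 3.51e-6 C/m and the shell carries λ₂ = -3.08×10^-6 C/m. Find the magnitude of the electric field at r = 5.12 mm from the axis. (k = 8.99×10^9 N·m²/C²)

Take a coaxial cylindrical Gaussian surface of radius r = 5.12 mm and length L (between the conductors, 3.53 mm < r < 8.17 mm).
The shell at 8.17 mm lies outside the Gaussian surface, so λ_enc = λ₁ = 3.51e-6 C/m.
Applying ∮E·dA = Q_enc/ε₀ with the end caps contributing no flux:
E = 2k|λ_enc|/r = 2(8.99×10^9)(3.51×10^-6)/(0.00512) = 1.23×10^7 N/C.

E = 1.23×10^7 N/C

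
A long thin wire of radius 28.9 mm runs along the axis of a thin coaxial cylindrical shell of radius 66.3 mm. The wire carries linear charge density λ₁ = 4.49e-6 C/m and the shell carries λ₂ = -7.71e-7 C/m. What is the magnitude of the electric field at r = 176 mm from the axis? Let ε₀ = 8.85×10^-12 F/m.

Coaxial Gaussian cylinder, radius r = 176 mm, length L (r > 66.3 mm, enclosing both).
λ_enc = λ₁ + λ₂ = (4.49×10^-6) + (-7.71e-7) = 3.719e-6 C/m.
Gauss's law: E·2πrL = λ_enc L/ε₀.
E = |λ_enc|/(2πε₀r) = (3.719×10^-6)/(2π·8.85×10^-12·0.176) = 3.80×10^5 N/C.

|E| = 3.80e5 V/m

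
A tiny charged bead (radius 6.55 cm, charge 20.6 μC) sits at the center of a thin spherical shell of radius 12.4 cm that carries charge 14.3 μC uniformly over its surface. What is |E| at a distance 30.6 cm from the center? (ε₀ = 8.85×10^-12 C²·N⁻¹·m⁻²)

Use a concentric Gaussian sphere at r = 30.6 cm (r > 12.4 cm, enclosing both).
Q_enc = (20.6 μC) + (14.3 μC) = 3.49×10^-5 C.
By Gauss's law, ∮E·dA = E·4πr² = Q_enc/ε₀.
E = |Q_enc|/(4πε₀r²) = (3.49×10^-5)/(4π·8.85×10^-12·(0.306)²) = 3.35×10^6 N/C.

|E| = 3.35e6 V/m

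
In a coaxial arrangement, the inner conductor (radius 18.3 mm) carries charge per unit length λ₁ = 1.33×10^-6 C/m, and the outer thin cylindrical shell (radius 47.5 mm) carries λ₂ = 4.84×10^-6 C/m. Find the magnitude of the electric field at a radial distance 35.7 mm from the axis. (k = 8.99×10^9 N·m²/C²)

E = 6.70×10^5 N/C

Choose a coaxial cylinder of radius r = 35.7 mm (arbitrary length L) as the Gaussian surface (between the conductors, 18.3 mm < r < 47.5 mm).
The shell at 47.5 mm lies outside the Gaussian surface, so λ_enc = λ₁ = 1.33e-6 C/m.
Since E is radial and uniform over the curved surface, Φ = E·2πrL = Q_enc/ε₀ = λ_enc L/ε₀.
E = 2k|λ_enc|/r = 2(8.99×10^9)(1.33×10^-6)/(0.0357) = 6.70e5 N/C.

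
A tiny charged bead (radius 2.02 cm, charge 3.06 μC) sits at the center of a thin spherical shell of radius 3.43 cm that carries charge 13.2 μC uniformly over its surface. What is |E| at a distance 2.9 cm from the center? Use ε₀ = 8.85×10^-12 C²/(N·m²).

By spherical symmetry E is radial; choose a Gaussian sphere of radius r = 2.9 cm (between the bodies, 2.02 cm < r < 3.43 cm).
Only the inner charge is enclosed; the outer shell contributes nothing inside itself. Q_enc = 3.06 μC = 3.06×10^-6 C.
Gauss's law: E·4πr² = Q_enc/ε₀.
E = |Q_enc|/(4πε₀r²) = (3.06e-6)/(4π·8.85×10^-12·(0.029)²) = 3.27×10^7 N/C.

|E| ≈ 3.27×10^7 N/C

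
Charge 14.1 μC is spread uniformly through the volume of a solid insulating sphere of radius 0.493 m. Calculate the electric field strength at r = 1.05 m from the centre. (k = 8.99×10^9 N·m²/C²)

|E| ≈ 1.15×10^5 N/C

Symmetry ⇒ E = E(r) r̂. Gaussian sphere of radius r = 1.05 m (r > R, so the entire charge is enclosed).
Q_enc = 14.1 μC = 1.41×10^-5 C.
By Gauss's law, ∮E·dA = E·4πr² = Q_enc/ε₀.
E = k|Q_enc|/r² = (8.99×10^9)(1.41×10^-5)/(1.05)² = 1.15e5 N/C.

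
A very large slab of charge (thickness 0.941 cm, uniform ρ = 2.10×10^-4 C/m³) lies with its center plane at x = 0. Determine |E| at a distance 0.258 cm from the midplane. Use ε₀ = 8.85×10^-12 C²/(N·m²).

E = 6.12e4 V/m

By symmetry E is perpendicular to the slab. A Gaussian pillbox from −0.258 cm to +0.258 cm (face area A) lies entirely within the slab.
Q_enc = ρ·(2x)·A and flux = 2EA, so 2EA = 2ρxA/ε₀ ⇒ E = |ρ|x/ε₀.
E = (2.10×10^-4)(0.00258)/(8.85×10^-12) = 6.12e4 N/C.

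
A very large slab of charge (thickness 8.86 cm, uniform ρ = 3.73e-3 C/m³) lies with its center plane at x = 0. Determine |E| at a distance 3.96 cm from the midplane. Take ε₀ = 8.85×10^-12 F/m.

|E| ≈ 1.67e7 N/C

By symmetry E is perpendicular to the slab. A Gaussian pillbox from −3.96 cm to +3.96 cm (face area A) lies entirely within the slab.
Q_enc = ρ·(2x)·A and flux = 2EA, so 2EA = 2ρxA/ε₀ ⇒ E = |ρ|x/ε₀.
E = (3.73×10^-3)(0.0396)/(8.85×10^-12) = 1.67×10^7 N/C.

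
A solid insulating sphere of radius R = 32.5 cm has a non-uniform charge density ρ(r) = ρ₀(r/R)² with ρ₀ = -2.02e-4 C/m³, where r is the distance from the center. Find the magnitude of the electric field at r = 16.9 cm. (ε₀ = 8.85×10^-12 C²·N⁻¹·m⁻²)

Take a concentric spherical Gaussian surface of radius r = 16.9 cm (r < R).
Integrate the density: Q_enc = 4π ∫₀^r ρ₀(r'/R)^2 r'² dr' = 4πρ₀ r^5/(5·R²) = -6.626e-7 C.
Applying ∮E·dA = Q_enc/ε₀ with Φ = E(4πr²):
E = |Q_enc|/(4πε₀r²) = (6.626×10^-7)/(4π·8.85×10^-12·(0.169)²) = 2.09×10^5 N/C.

|E| = 2.09e5 N/C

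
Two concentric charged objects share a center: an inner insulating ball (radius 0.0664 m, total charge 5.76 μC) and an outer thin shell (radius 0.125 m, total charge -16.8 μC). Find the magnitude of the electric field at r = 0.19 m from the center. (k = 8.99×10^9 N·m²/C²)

|E| = 2.75×10^6 N/C

Symmetry ⇒ E = E(r) r̂. Gaussian sphere of radius r = 0.19 m (r > 0.125 m, enclosing both).
Q_enc = (5.76 μC) + (-16.8 μC) = -1.104e-5 C.
By Gauss's law, ∮E·dA = E·4πr² = Q_enc/ε₀.
E = k|Q_enc|/r² = (8.99×10^9)(1.104e-5)/(0.19)² = 2.75×10^6 N/C.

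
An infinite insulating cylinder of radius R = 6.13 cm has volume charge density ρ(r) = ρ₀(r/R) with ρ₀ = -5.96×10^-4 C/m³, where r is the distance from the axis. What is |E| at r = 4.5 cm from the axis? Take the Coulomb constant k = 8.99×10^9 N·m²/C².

|E| = 7.41e5 N/C

By cylindrical symmetry E is radial; use a coaxial Gaussian cylinder of radius 4.5 cm and length L (r < R).
Integrating ρ over the cross-section to radius r: λ_enc = (2πρ₀/R) ∫₀^r r'^2 dr' = 2πρ₀ r^3/(3·R) = -1.856e-6 C/m.
By Gauss's law (flux through the curved wall only), E·2πrL = λ_enc L/ε₀.
E = 2k|λ_enc|/r = 2(8.99×10^9)(1.856e-6)/(0.045) = 7.41×10^5 N/C.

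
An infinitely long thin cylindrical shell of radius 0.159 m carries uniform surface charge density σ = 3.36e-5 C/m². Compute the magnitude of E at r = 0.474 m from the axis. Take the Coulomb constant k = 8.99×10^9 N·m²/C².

Take a coaxial cylindrical Gaussian surface of radius r = 0.474 m and length L (r > 0.159 m).
The whole shell is enclosed: λ_enc = σ·2πR = (3.36e-5)·2π·(0.159) = 3.357×10^-5 C/m.
By Gauss's law (flux through the curved wall only), E·2πrL = λ_enc L/ε₀.
E = 2k|λ_enc|/r = 2(8.99×10^9)(3.357×10^-5)/(0.474) = 1.27×10^6 N/C.

|E| ≈ 1.27e6 N/C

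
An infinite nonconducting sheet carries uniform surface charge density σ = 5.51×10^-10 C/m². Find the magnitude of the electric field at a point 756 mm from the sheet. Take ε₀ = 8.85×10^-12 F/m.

The symmetry is planar: E is normal to the sheet and the same magnitude on both sides. Take a pillbox straddling the sheet with end-cap area A.
Only the two end caps contribute flux: Φ = 2EA. With Q_enc = σA, Gauss's law gives E = |σ|/(2ε₀).
E = |σ|/(2ε₀) = (5.51e-10)/(2·8.85×10^-12) = 31.1 N/C.

|E| = 31.1 N/C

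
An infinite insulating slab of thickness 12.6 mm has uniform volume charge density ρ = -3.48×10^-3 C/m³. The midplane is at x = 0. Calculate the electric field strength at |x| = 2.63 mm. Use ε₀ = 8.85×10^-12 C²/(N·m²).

By symmetry E is perpendicular to the slab. A Gaussian pillbox from −2.63 mm to +2.63 mm (face area A) lies entirely within the slab.
Q_enc = ρ·(2x)·A and flux = 2EA, so 2EA = 2ρxA/ε₀ ⇒ E = |ρ|x/ε₀.
E = (3.48e-3)(0.00263)/(8.85×10^-12) = 1.03e6 N/C.

E ≈ 1.03×10^6 N/C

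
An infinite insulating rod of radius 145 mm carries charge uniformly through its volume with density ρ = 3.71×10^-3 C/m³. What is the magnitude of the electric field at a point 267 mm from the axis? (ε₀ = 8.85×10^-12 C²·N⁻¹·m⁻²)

1.65×10^7 N/C

Choose a coaxial cylinder of radius r = 267 mm (arbitrary length L) as the Gaussian surface (r > 145 mm, full cross-section enclosed).
λ_enc = ρ·πR² = (3.71e-3)π(0.145)² = 2.451e-4 C/m.
By Gauss's law (flux through the curved wall only), E·2πrL = λ_enc L/ε₀.
E = |λ_enc|/(2πε₀r) = (2.451×10^-4)/(2π·8.85×10^-12·0.267) = 1.65×10^7 N/C.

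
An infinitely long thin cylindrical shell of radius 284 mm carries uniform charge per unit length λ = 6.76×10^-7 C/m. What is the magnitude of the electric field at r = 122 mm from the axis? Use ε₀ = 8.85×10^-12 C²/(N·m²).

|E| = 0 N/C

Take a coaxial cylindrical Gaussian surface of radius r = 122 mm and length L (r < 284 mm, inside the shell).
No charge is enclosed, so Gauss's law gives E·2πrL = 0 ⇒ E = 0.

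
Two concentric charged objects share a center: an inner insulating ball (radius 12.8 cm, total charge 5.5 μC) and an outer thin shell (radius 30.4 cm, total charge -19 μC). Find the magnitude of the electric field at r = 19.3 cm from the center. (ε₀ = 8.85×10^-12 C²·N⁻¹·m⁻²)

Symmetry ⇒ E = E(r) r̂. Gaussian sphere of radius r = 19.3 cm (between the bodies, 12.8 cm < r < 30.4 cm).
The shell at 30.4 cm lies outside the Gaussian surface, so Q_enc = 5.5 μC = 5.50×10^-6 C.
Applying ∮E·dA = Q_enc/ε₀ with Φ = E(4πr²):
E = |Q_enc|/(4πε₀r²) = (5.50×10^-6)/(4π·8.85×10^-12·(0.193)²) = 1.33e6 N/C.

|E| = 1.33×10^6 N/C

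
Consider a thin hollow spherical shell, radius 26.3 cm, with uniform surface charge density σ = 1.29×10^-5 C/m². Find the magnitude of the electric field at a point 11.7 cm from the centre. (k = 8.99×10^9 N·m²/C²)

E = 0 (no enclosed charge)

Symmetry ⇒ E = E(r) r̂. Gaussian sphere of radius r = 11.7 cm (inside the shell, r < 26.3 cm).
No charge lies within this surface, so Q_enc = 0 and Gauss's law gives E·4πr² = 0 ⇒ E = 0.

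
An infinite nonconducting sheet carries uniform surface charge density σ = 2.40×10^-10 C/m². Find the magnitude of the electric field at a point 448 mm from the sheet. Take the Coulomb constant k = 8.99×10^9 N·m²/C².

By planar symmetry E is perpendicular to the sheet and uniform; use a Gaussian pillbox with flat faces of area A on each side of the sheet.
Flux Φ = 2EA and Q_enc = σA, so 2EA = σA/ε₀ ⇒ E = |σ|/(2ε₀), independent of distance.
E = 2πk|σ| = 2π(8.99×10^9)(2.40×10^-10) = 13.6 N/C.

|E| ≈ 13.6 V/m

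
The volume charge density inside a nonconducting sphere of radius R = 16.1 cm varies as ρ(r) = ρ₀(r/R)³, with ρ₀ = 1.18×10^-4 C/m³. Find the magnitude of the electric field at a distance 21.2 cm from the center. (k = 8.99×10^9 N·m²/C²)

Use a concentric Gaussian sphere at r = 21.2 cm (r > R, all charge enclosed).
Q_enc = 4π ∫₀^R ρ₀(r'/R)^3 r'² dr' = 4πρ₀R³/6 = 1.031e-6 C.
Since E is radial and uniform over the Gaussian sphere, Φ = E·4πr² = Q_enc/ε₀.
E = k|Q_enc|/r² = (8.99×10^9)(1.031×10^-6)/(0.212)² = 2.06×10^5 N/C.

|E| = 2.06×10^5 N/C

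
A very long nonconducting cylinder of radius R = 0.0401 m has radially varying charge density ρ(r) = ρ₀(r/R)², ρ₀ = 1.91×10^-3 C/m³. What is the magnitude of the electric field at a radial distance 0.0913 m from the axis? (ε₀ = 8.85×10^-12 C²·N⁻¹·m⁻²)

|E| ≈ 9.50e5 N/C

Take a coaxial cylindrical Gaussian surface of radius r = 0.0913 m and length L (r > R, full charge per length enclosed).
λ_enc = 2π ∫₀^R ρ₀(r'/R)^2 r' dr' = 2πρ₀R²/4 = 4.824×10^-6 C/m.
Applying ∮E·dA = Q_enc/ε₀ with the end caps contributing no flux:
E = |λ_enc|/(2πε₀r) = (4.824×10^-6)/(2π·8.85×10^-12·0.0913) = 9.50×10^5 N/C.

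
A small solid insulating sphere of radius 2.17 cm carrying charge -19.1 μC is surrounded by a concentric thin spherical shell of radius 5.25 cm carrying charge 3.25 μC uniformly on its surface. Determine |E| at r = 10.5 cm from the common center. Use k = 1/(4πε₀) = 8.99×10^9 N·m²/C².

Take a concentric spherical Gaussian surface of radius r = 10.5 cm (r > 5.25 cm, enclosing both).
Q_enc = (-19.1 μC) + (3.25 μC) = -1.585e-5 C.
Gauss's law: E·4πr² = Q_enc/ε₀.
E = k|Q_enc|/r² = (8.99×10^9)(1.585×10^-5)/(0.105)² = 1.29×10^7 N/C.

E = 1.29×10^7 V/m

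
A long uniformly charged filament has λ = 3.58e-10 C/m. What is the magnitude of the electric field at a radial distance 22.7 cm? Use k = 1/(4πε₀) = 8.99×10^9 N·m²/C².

By cylindrical symmetry E is radial; use a coaxial Gaussian cylinder of radius 22.7 cm and length L.
Q_enc = λL, so λ_enc = 3.58×10^-10 C/m.
Applying ∮E·dA = Q_enc/ε₀ with the end caps contributing no flux:
E = 2k|λ_enc|/r = 2(8.99×10^9)(3.58e-10)/(0.227) = 28.4 N/C.

E = 28.4 N/C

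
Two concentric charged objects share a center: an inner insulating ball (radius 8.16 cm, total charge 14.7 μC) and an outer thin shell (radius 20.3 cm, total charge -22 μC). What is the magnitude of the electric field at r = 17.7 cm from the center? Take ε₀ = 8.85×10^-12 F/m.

E = 4.22×10^6 N/C

Take a concentric spherical Gaussian surface of radius r = 17.7 cm (between the bodies, 8.16 cm < r < 20.3 cm).
Only the inner charge is enclosed; the outer shell contributes nothing inside itself. Q_enc = 14.7 μC = 1.47e-5 C.
By Gauss's law, ∮E·dA = E·4πr² = Q_enc/ε₀.
E = |Q_enc|/(4πε₀r²) = (1.47×10^-5)/(4π·8.85×10^-12·(0.177)²) = 4.22×10^6 N/C.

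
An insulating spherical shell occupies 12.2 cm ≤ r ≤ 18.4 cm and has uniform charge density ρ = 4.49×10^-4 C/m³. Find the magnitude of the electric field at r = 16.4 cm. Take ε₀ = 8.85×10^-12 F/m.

Symmetry ⇒ E = E(r) r̂. Gaussian sphere of radius r = 16.4 cm (within the shell material, 12.2 cm < r < 18.4 cm).
Enclosed charge is the volume from a to r: Q_enc = (4π/3)ρ(r³ − a³) = 4.881×10^-6 C.
Since E is radial and uniform over the Gaussian sphere, Φ = E·4πr² = Q_enc/ε₀.
E = |Q_enc|/(4πε₀r²) = (4.881×10^-6)/(4π·8.85×10^-12·(0.164)²) = 1.63×10^6 N/C.

E = 1.63×10^6 V/m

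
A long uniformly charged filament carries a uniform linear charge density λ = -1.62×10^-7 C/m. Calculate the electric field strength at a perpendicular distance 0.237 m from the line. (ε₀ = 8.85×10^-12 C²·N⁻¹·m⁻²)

|E| ≈ 1.23×10^4 V/m

Choose a coaxial cylinder of radius r = 0.237 m (arbitrary length L) as the Gaussian surface.
Q_enc = λL, so λ_enc = -1.62×10^-7 C/m.
Gauss's law: E·2πrL = λ_enc L/ε₀.
E = |λ_enc|/(2πε₀r) = (1.62e-7)/(2π·8.85×10^-12·0.237) = 1.23×10^4 N/C.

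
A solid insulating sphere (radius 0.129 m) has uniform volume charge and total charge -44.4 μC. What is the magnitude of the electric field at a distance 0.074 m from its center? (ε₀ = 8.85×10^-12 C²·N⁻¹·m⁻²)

Use a concentric Gaussian sphere at r = 0.074 m (r < R).
For a uniform sphere the enclosed fraction is (r/R)³, so Q_enc = (-44.4 μC)(0.074/0.129)³ = -8.381e-6 C.
Gauss's law: E·4πr² = Q_enc/ε₀.
E = |Q_enc|/(4πε₀r²) = (8.381×10^-6)/(4π·8.85×10^-12·(0.074)²) = 1.38×10^7 N/C.

|E| ≈ 1.38e7 V/m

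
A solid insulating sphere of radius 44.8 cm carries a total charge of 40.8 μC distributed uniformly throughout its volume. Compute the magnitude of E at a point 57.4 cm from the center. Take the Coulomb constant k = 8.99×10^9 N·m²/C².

Use a concentric Gaussian sphere at r = 57.4 cm (r > R, so the entire charge is enclosed).
Q_enc = 40.8 μC = 4.08e-5 C.
Since E is radial and uniform over the Gaussian sphere, Φ = E·4πr² = Q_enc/ε₀.
E = k|Q_enc|/r² = (8.99×10^9)(4.08e-5)/(0.574)² = 1.11e6 N/C.

|E| ≈ 1.11×10^6 N/C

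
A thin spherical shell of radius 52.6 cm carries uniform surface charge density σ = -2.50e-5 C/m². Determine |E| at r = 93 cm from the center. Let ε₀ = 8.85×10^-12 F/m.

|E| ≈ 9.04×10^5 N/C

By spherical symmetry E is radial; choose a Gaussian sphere of radius r = 93 cm (r > 52.6 cm).
The entire shell is enclosed: Q_enc = σ·4πR² = (-2.50×10^-5)·4π·(0.526)² = -8.692×10^-5 C.
Gauss's law: E·4πr² = Q_enc/ε₀.
E = |Q_enc|/(4πε₀r²) = (8.692e-5)/(4π·8.85×10^-12·(0.93)²) = 9.04×10^5 N/C.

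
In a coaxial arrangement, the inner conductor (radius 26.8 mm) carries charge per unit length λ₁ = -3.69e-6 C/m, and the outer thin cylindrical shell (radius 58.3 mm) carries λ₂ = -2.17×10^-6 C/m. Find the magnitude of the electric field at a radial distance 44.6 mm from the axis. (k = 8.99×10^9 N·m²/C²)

Choose a coaxial cylinder of radius r = 44.6 mm (arbitrary length L) as the Gaussian surface (between the conductors, 26.8 mm < r < 58.3 mm).
Only the inner wire is enclosed; the outer shell contributes nothing inside itself. λ_enc = λ₁ = -3.69×10^-6 C/m.
By Gauss's law (flux through the curved wall only), E·2πrL = λ_enc L/ε₀.
E = 2k|λ_enc|/r = 2(8.99×10^9)(3.69×10^-6)/(0.0446) = 1.49e6 N/C.

E = 1.49×10^6 N/C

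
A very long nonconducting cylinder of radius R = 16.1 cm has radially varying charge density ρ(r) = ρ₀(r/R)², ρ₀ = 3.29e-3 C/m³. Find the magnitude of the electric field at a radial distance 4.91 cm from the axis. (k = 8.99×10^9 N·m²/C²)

|E| ≈ 4.24e5 N/C

Take a coaxial cylindrical Gaussian surface of radius r = 4.91 cm and length L (r < R).
λ_enc = ∫₀^r ρ(r')·2πr' dr' = (2πρ₀/R²)·r^4/4 = 1.159×10^-6 C/m.
By Gauss's law (flux through the curved wall only), E·2πrL = λ_enc L/ε₀.
E = 2k|λ_enc|/r = 2(8.99×10^9)(1.159e-6)/(0.0491) = 4.24×10^5 N/C.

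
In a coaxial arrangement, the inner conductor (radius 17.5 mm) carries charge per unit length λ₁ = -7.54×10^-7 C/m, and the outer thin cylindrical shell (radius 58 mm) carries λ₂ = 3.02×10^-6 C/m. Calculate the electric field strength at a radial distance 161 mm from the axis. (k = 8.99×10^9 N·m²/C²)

|E| = 2.53×10^5 N/C

Choose a coaxial cylinder of radius r = 161 mm (arbitrary length L) as the Gaussian surface (r > 58 mm, enclosing both).
λ_enc = λ₁ + λ₂ = (-7.54×10^-7) + (3.02e-6) = 2.266×10^-6 C/m.
By Gauss's law (flux through the curved wall only), E·2πrL = λ_enc L/ε₀.
E = 2k|λ_enc|/r = 2(8.99×10^9)(2.266e-6)/(0.161) = 2.53×10^5 N/C.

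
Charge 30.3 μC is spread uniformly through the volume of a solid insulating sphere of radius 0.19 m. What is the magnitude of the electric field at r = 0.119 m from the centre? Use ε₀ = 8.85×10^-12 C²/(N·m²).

|E| = 4.73e6 N/C

Use a concentric Gaussian sphere at r = 0.119 m (r < R).
Only the charge within r is enclosed: Q_enc = Q·(r/R)³ = (30.3 μC)·(0.119 m/0.19 m)³ = 7.444e-6 C.
Applying ∮E·dA = Q_enc/ε₀ with Φ = E(4πr²):
E = |Q_enc|/(4πε₀r²) = (7.444×10^-6)/(4π·8.85×10^-12·(0.119)²) = 4.73×10^6 N/C.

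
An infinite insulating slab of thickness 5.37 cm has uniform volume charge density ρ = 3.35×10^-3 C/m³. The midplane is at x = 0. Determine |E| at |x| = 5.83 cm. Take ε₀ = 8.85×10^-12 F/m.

E = 1.02e7 N/C

The point |x| = 5.83 cm lies outside the slab (half-thickness 0.02685 m). A symmetric pillbox spanning the full slab encloses Q_enc = ρ·d·A.
Flux = 2EA ⇒ E = |ρ|d/(2ε₀), independent of distance outside.
E = (3.35×10^-3)(0.0537)/(2·8.85×10^-12) = 1.02e7 N/C.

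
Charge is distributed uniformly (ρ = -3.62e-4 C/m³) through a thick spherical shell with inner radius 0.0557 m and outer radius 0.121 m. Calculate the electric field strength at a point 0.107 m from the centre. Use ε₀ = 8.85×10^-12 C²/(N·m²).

|E| = 1.25×10^6 V/m

Symmetry ⇒ E = E(r) r̂. Gaussian sphere of radius r = 0.107 m (within the shell material, 0.0557 m < r < 0.121 m).
Only the shell between 0.0557 m and r is enclosed: Q_enc = ρ·(4π/3)(r³ − a³) = (-3.62e-4)·(4π/3)·((0.107)³ − (0.0557)³) = -1.596e-6 C.
Since E is radial and uniform over the Gaussian sphere, Φ = E·4πr² = Q_enc/ε₀.
E = |Q_enc|/(4πε₀r²) = (1.596×10^-6)/(4π·8.85×10^-12·(0.107)²) = 1.25×10^6 N/C.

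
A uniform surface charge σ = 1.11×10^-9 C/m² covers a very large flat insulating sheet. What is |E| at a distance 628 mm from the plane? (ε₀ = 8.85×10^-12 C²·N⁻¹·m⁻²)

The symmetry is planar: E is normal to the sheet and the same magnitude on both sides. Take a pillbox straddling the sheet with end-cap area A.
Only the two end caps contribute flux: Φ = 2EA. With Q_enc = σA, Gauss's law gives E = |σ|/(2ε₀).
E = |σ|/(2ε₀) = (1.11×10^-9)/(2·8.85×10^-12) = 62.7 N/C.

|E| ≈ 62.7 V/m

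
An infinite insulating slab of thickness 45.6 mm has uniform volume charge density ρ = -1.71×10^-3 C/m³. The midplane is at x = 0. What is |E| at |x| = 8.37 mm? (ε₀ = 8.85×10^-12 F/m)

|E| = 1.62e6 N/C

By symmetry E is perpendicular to the slab. A Gaussian pillbox from −8.37 mm to +8.37 mm (face area A) lies entirely within the slab.
Q_enc = ρ·(2x)·A and flux = 2EA, so 2EA = 2ρxA/ε₀ ⇒ E = |ρ|x/ε₀.
E = (1.71×10^-3)(0.00837)/(8.85×10^-12) = 1.62×10^6 N/C.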